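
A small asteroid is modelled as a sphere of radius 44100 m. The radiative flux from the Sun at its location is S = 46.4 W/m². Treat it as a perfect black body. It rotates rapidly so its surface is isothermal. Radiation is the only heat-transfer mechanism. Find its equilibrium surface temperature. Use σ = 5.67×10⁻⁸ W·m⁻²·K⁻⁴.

At equilibrium, absorbed power = emitted power.
Absorbing cross-section = πr² = 6.110×10⁹ m²; emitting surface = 4πr² = 2.444×10¹⁰ m² (ratio 4).
S·A_cross = εσ·A_surf·T⁴  ⇒  T⁴ = S/(4σ).
T⁴ = 1.00·46.4/(4·5.67×10⁻⁸) = 2.046×10⁸ K⁴.
T = (2.046×10⁸)^(1/4).

T ≈ 120 K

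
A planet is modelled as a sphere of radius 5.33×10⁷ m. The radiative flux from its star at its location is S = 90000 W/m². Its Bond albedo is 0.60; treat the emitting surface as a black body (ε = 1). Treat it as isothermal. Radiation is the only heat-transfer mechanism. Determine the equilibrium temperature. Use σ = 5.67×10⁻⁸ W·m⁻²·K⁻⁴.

At equilibrium, absorbed power = emitted power.
Absorbing cross-section = πr² = 8.925×10¹⁵ m²; emitting surface = 4πr² = 3.570×10¹⁶ m² (ratio 4).
(1−a)S·A_cross = εσ·A_surf·T⁴  ⇒  T⁴ = (1−a)S/(4σ).
T⁴ = 0.400·90000/(4·5.67×10⁻⁸) = 1.587×10¹¹ K⁴.
T = (1.587×10¹¹)^(1/4).

T ≈ 631 K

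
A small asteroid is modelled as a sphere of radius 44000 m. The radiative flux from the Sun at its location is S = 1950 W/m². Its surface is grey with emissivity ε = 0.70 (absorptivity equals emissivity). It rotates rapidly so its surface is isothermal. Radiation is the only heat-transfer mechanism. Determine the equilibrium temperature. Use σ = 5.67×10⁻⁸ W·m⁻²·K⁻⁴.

T ≈ 305 K

At equilibrium, absorbed power = emitted power.
Absorbing cross-section = πr² = 6.082×10⁹ m²; emitting surface = 4πr² = 2.433×10¹⁰ m² (ratio 4).
εS·A_cross = εσ·A_surf·T⁴  ⇒  T⁴ = S/(4σ)   (ε cancels).
T⁴ = 1950/(4·5.67×10⁻⁸) = 8.598×10⁹ K⁴.
T = (8.598×10⁹)^(1/4).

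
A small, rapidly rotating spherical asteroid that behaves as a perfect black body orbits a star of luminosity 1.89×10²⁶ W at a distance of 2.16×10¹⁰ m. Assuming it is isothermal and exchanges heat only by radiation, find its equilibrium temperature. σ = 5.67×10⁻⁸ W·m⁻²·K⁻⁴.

T ≈ 614 K

First find the stellar flux at distance d: S = L/(4πd²) = 1.89×10²⁶/(4π·(2.16×10¹⁰)²) = 32240 W/m².
For an isothermal sphere, absorbed (1−a)S·πr² = emitted σ·4πr²·T⁴, so T⁴ = (1−a)S/(4σ).
T⁴ = 1.00·32240/(4·5.67×10⁻⁸) = 1.421×10¹¹ K⁴.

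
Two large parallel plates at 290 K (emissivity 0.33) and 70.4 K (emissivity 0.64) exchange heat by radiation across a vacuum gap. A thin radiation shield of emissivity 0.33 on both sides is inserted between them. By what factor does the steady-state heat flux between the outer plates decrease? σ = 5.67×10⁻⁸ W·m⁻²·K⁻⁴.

Without shield: q₀ = σΔ(T⁴)/(1/ε₁+1/ε₂−1) with denominator 3.593.
With shield the two gaps are in series; the resistances add: (1/ε₁+1/ε_s−1)+(1/ε_s+1/ε₂−1) = 5.061+3.593 = 8.653.
Heat-flux ratio q₀/q = 8.653/3.593.

factor ≈ 2.41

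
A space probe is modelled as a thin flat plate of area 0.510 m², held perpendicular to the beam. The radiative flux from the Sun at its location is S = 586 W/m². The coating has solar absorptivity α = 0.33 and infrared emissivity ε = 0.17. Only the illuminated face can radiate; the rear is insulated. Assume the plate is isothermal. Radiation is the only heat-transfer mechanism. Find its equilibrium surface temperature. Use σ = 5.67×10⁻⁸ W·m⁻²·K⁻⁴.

At equilibrium, absorbed power = emitted power.
Absorbing cross-section = A = 0.5100 m²; emitting surface = A = 0.5100 m² (ratio 1).
αS·A_cross = εσ·A_surf·T⁴  ⇒  T⁴ = αS/(ε·1σ).
T⁴ = 0.330·586/(0.17·1·5.67×10⁻⁸) = 2.006×10¹⁰ K⁴.
T = (2.006×10¹⁰)^(1/4).

T ≈ 376 K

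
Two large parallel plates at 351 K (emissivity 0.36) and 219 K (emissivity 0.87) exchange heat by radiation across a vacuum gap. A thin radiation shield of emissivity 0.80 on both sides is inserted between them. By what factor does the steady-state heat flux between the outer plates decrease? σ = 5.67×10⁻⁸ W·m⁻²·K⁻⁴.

factor ≈ 1.51

Without shield: q₀ = σΔ(T⁴)/(1/ε₁+1/ε₂−1) with denominator 2.927.
With shield the two gaps are in series; the resistances add: (1/ε₁+1/ε_s−1)+(1/ε_s+1/ε₂−1) = 3.028+1.399 = 4.427.
Heat-flux ratio q₀/q = 4.427/2.927.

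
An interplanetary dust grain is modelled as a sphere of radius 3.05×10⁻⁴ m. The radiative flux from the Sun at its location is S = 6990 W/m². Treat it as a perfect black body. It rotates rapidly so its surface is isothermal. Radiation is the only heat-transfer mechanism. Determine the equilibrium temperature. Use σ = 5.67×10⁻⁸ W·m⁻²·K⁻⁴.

T ≈ 419 K

At equilibrium, absorbed power = emitted power.
Absorbing cross-section = πr² = 2.922×10⁻⁷ m²; emitting surface = 4πr² = 1.169×10⁻⁶ m² (ratio 4).
S·A_cross = εσ·A_surf·T⁴  ⇒  T⁴ = S/(4σ).
T⁴ = 1.00·6990/(4·5.67×10⁻⁸) = 3.082×10¹⁰ K⁴.
T = (3.082×10¹⁰)^(1/4).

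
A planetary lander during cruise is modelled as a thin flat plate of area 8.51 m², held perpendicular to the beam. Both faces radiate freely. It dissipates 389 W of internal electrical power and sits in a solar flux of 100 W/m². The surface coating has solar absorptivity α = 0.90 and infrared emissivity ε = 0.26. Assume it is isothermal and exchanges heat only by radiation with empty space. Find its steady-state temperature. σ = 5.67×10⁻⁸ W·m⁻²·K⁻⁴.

At steady state, absorbed solar power + internal power = radiated power.
Absorbed: α·S·A_cross = 0.90·100·8.510 = 765.9 W (cross-section A).
Total input = 765.9 + 389 = 1155 W.
Radiated: εσ·A_surf·T⁴ with A_surf = 2A = 17.02 m².
T⁴ = 1155/(0.26·5.67×10⁻⁸·17.02) = 4.603×10⁹ K⁴.

T ≈ 260 K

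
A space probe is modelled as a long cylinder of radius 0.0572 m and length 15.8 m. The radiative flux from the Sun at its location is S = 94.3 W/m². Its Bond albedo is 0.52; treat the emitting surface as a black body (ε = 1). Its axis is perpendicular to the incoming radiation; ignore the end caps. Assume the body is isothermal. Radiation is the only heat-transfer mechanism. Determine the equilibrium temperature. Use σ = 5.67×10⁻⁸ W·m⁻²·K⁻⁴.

T ≈ 126 K

At equilibrium, absorbed power = emitted power.
Absorbing cross-section = 2rL = 1.808 m²; emitting surface = 2πrL = 5.678 m² (ratio π).
(1−a)S·A_cross = εσ·A_surf·T⁴  ⇒  T⁴ = (1−a)S/(πσ).
T⁴ = 0.480·94.3/(π·5.67×10⁻⁸) = 2.541×10⁸ K⁴.
T = (2.541×10⁸)^(1/4).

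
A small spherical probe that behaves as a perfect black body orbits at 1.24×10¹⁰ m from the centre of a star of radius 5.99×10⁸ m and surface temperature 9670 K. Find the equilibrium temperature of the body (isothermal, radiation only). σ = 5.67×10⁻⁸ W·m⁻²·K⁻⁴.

T ≈ 1500 K

The star's surface emits σT_*⁴; at distance d the flux is S = σT_*⁴(R_*/d)².
S = 5.67×10⁻⁸·(9670)⁴·(5.99×10⁸/1.24×10¹⁰)² = 1.157×10⁶ W/m².
For an isothermal sphere T⁴ = (1−a)S/(4σ) = 5.101×10¹² K⁴.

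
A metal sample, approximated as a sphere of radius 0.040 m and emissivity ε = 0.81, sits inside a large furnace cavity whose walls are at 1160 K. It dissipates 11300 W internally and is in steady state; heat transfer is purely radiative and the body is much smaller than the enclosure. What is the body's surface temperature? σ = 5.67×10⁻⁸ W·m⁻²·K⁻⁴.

For a small grey body in a large enclosure, net radiated power = εσA(T⁴ − T_w⁴).
Steady state: P = εσA(T⁴ − T_w⁴) with A = 4πr² = 0.02011 m².
T⁴ = P/(εσA) + T_w⁴ = 11300/(0.81·5.67×10⁻⁸·0.02011) + (1160)⁴
    = 1.224×10¹³ + 1.811×10¹² = 1.405×10¹³ K⁴.

T ≈ 1940 K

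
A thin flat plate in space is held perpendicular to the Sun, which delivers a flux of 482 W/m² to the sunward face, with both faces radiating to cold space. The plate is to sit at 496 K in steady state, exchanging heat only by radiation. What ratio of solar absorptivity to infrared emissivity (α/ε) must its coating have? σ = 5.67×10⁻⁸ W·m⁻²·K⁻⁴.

α/ε ≈ 14.2

Balance: αS·A = εσ·2A·T⁴ ⇒ α/ε = 2σT⁴/S.
α/ε = 2·5.67×10⁻⁸·(496)⁴/482 = 2·5.67×10⁻⁸·6.052×10¹⁰/482.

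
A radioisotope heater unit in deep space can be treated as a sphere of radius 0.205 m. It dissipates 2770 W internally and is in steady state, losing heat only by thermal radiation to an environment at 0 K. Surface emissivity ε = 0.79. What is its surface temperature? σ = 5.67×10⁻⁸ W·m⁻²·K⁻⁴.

T ≈ 585 K

Steady state: internal power = radiated power, P = εσA T⁴.
Radiating area A = 4πr² = 0.5281 m².
T⁴ = P/(εσA) = 2770/(0.79·5.67×10⁻⁸·0.5281) = 1.171×10¹¹ K⁴.
T = (1.171×10¹¹)^(1/4).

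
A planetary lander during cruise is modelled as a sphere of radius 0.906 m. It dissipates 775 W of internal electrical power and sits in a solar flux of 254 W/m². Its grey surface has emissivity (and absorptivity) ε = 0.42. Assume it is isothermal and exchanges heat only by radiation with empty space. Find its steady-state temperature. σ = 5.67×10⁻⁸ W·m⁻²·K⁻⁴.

T ≈ 256 K

At steady state, absorbed solar power + internal power = radiated power.
Absorbed: α·S·A_cross = 0.42·254·2.579 = 275.1 W (cross-section πr²).
Total input = 275.1 + 775 = 1050 W.
Radiated: εσ·A_surf·T⁴ with A_surf = 4πr² = 10.31 m².
T⁴ = 1050/(0.42·5.67×10⁻⁸·10.31) = 4.275×10⁹ K⁴.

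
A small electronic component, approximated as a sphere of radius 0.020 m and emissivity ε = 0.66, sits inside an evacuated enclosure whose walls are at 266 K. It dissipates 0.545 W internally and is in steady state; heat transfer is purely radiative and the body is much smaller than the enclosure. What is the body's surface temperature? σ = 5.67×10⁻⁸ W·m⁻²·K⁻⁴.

For a small grey body in a large enclosure, net radiated power = εσA(T⁴ − T_w⁴).
Steady state: P = εσA(T⁴ − T_w⁴) with A = 4πr² = 0.005027 m².
T⁴ = P/(εσA) + T_w⁴ = 0.545/(0.66·5.67×10⁻⁸·0.005027) + (266)⁴
    = 2.897×10⁹ + 5.006×10⁹ = 7.904×10⁹ K⁴.

T ≈ 298 K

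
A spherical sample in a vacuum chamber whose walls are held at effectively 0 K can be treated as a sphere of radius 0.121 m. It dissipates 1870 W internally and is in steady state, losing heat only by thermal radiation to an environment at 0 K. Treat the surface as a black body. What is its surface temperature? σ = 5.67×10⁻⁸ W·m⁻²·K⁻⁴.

Steady state: internal power = radiated power, P = εσA T⁴.
Radiating area A = 4πr² = 0.1840 m².
T⁴ = P/(εσA) = 1870/(1.0·5.67×10⁻⁸·0.1840) = 1.793×10¹¹ K⁴.
T = (1.793×10¹¹)^(1/4).

T ≈ 651 K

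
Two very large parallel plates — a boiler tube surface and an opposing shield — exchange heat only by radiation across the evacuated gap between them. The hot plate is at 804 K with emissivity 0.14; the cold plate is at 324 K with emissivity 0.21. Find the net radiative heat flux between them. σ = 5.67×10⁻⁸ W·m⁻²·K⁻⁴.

For two infinite grey parallel plates, q = σ(T₁⁴ − T₂⁴)/(1/ε₁ + 1/ε₂ − 1).
T₁⁴ − T₂⁴ = 4.179×10¹¹ − 1.102×10¹⁰ = 4.068×10¹¹ K⁴.
1/ε₁ + 1/ε₂ − 1 = 7.143 + 4.762 − 1 = 10.90.
q = 5.67×10⁻⁸ × 4.068×10¹¹ / 10.90.

q ≈ 2120 W/m²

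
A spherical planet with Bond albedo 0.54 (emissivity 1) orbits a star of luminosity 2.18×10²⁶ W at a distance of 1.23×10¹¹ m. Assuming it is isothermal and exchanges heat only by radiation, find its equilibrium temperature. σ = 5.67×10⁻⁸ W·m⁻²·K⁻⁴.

T ≈ 220 K

First find the stellar flux at distance d: S = L/(4πd²) = 2.18×10²⁶/(4π·(1.23×10¹¹)²) = 1147 W/m².
For an isothermal sphere, absorbed (1−a)S·πr² = emitted σ·4πr²·T⁴, so T⁴ = (1−a)S/(4σ).
T⁴ = 0.460·1147/(4·5.67×10⁻⁸) = 2.326×10⁹ K⁴.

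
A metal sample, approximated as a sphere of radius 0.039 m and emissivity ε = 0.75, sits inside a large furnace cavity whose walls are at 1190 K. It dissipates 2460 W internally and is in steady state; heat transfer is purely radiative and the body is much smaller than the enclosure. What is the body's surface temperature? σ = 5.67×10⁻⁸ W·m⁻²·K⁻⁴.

T ≈ 1500 K

For a small grey body in a large enclosure, net radiated power = εσA(T⁴ − T_w⁴).
Steady state: P = εσA(T⁴ − T_w⁴) with A = 4πr² = 0.01911 m².
T⁴ = P/(εσA) + T_w⁴ = 2460/(0.75·5.67×10⁻⁸·0.01911) + (1190)⁴
    = 3.027×10¹² + 2.005×10¹² = 5.032×10¹² K⁴.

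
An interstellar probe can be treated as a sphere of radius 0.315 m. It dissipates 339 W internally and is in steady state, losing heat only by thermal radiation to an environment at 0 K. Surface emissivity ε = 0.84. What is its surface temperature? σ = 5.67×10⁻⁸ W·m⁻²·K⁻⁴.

T ≈ 275 K

Steady state: internal power = radiated power, P = εσA T⁴.
Radiating area A = 4πr² = 1.247 m².
T⁴ = P/(εσA) = 339/(0.84·5.67×10⁻⁸·1.247) = 5.708×10⁹ K⁴.
T = (5.708×10⁹)^(1/4).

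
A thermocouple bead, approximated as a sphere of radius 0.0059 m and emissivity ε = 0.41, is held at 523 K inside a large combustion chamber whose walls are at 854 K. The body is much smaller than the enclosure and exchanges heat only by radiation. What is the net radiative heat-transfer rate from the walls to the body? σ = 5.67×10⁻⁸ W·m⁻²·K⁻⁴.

For a small grey body in a large enclosure: P_net = εσA(T_body⁴ − T_wall⁴).
A = 4πr² = 4.374×10⁻⁴ m²; T_body⁴ − T_wall⁴ = 7.482×10¹⁰ − 5.319×10¹¹ = -4.571×10¹¹ K⁴.
|P_net| = 0.41·5.67×10⁻⁸·4.374×10⁻⁴·4.571×10¹¹.

P_net ≈ 4.65 W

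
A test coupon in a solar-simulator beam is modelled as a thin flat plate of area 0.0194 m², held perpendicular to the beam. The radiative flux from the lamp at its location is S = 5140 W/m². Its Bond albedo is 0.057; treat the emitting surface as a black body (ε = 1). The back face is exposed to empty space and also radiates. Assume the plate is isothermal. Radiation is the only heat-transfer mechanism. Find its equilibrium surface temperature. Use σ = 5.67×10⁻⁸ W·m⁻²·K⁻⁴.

T ≈ 455 K

At equilibrium, absorbed power = emitted power.
Absorbing cross-section = A = 0.01940 m²; emitting surface = 2A = 0.03880 m² (ratio 2).
(1−a)S·A_cross = εσ·A_surf·T⁴  ⇒  T⁴ = (1−a)S/(2σ).
T⁴ = 0.943·5140/(2·5.67×10⁻⁸) = 4.274×10¹⁰ K⁴.
T = (4.274×10¹⁰)^(1/4).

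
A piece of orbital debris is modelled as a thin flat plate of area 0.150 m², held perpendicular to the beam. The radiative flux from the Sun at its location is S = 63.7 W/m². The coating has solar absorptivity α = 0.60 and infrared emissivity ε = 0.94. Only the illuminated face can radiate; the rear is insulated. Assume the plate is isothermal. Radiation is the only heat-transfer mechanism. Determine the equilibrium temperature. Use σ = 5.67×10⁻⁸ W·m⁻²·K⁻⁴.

At equilibrium, absorbed power = emitted power.
Absorbing cross-section = A = 0.1500 m²; emitting surface = A = 0.1500 m² (ratio 1).
αS·A_cross = εσ·A_surf·T⁴  ⇒  T⁴ = αS/(ε·1σ).
T⁴ = 0.600·63.7/(0.94·1·5.67×10⁻⁸) = 7.171×10⁸ K⁴.
T = (7.171×10⁸)^(1/4).

T ≈ 164 K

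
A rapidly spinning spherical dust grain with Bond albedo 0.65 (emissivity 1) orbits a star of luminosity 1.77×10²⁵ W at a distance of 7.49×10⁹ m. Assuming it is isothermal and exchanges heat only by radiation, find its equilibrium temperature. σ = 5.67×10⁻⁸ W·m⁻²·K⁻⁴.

T ≈ 444 K

First find the stellar flux at distance d: S = L/(4πd²) = 1.77×10²⁵/(4π·(7.49×10⁹)²) = 25110 W/m².
For an isothermal sphere, absorbed (1−a)S·πr² = emitted σ·4πr²·T⁴, so T⁴ = (1−a)S/(4σ).
T⁴ = 0.350·25110/(4·5.67×10⁻⁸) = 3.875×10¹⁰ K⁴.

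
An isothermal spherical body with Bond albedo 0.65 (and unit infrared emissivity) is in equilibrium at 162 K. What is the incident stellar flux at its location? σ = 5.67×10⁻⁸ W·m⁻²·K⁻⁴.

S ≈ 446 W/m²

(1−a)S·πr² = σ·4πr²·T⁴ ⇒ S = 4σT⁴/(1−a).
S = 4·5.67×10⁻⁸·6.887×10⁸/0.350.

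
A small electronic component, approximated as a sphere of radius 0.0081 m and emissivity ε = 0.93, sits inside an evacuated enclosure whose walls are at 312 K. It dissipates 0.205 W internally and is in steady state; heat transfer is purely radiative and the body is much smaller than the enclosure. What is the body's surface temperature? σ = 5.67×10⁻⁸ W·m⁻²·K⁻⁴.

For a small grey body in a large enclosure, net radiated power = εσA(T⁴ − T_w⁴).
Steady state: P = εσA(T⁴ − T_w⁴) with A = 4πr² = 8.245×10⁻⁴ m².
T⁴ = P/(εσA) + T_w⁴ = 0.205/(0.93·5.67×10⁻⁸·8.245×10⁻⁴) + (312)⁴
    = 4.715×10⁹ + 9.476×10⁹ = 1.419×10¹⁰ K⁴.

T ≈ 345 K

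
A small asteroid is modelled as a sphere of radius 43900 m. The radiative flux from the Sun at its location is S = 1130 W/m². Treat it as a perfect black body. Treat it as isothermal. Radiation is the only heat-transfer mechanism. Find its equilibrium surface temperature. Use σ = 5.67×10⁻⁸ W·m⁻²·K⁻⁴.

T ≈ 266 K

At equilibrium, absorbed power = emitted power.
Absorbing cross-section = πr² = 6.055×10⁹ m²; emitting surface = 4πr² = 2.422×10¹⁰ m² (ratio 4).
S·A_cross = εσ·A_surf·T⁴  ⇒  T⁴ = S/(4σ).
T⁴ = 1.00·1130/(4·5.67×10⁻⁸) = 4.982×10⁹ K⁴.
T = (4.982×10⁹)^(1/4).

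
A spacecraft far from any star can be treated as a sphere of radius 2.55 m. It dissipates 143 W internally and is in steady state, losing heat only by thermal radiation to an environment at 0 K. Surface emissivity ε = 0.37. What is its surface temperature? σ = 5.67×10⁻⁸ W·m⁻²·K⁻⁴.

Steady state: internal power = radiated power, P = εσA T⁴.
Radiating area A = 4πr² = 81.71 m².
T⁴ = P/(εσA) = 143/(0.37·5.67×10⁻⁸·81.71) = 8.342×10⁷ K⁴.
T = (8.342×10⁷)^(1/4).

T ≈ 95.6 K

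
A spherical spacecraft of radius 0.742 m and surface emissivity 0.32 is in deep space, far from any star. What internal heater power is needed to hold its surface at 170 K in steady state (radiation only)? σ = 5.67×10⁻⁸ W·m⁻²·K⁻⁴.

P ≈ 105 W

P = εσ·4πr²·T⁴.
4πr² = 6.919 m²; T⁴ = 8.352×10⁸ K⁴.
P = 0.32·5.67×10⁻⁸·6.919·8.352×10⁸.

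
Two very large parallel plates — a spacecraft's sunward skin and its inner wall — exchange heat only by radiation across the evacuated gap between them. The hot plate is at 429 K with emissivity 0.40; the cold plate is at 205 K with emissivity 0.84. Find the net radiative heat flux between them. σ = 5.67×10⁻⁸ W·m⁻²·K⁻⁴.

For two infinite grey parallel plates, q = σ(T₁⁴ − T₂⁴)/(1/ε₁ + 1/ε₂ − 1).
T₁⁴ − T₂⁴ = 3.387×10¹⁰ − 1.766×10⁹ = 3.210×10¹⁰ K⁴.
1/ε₁ + 1/ε₂ − 1 = 2.500 + 1.190 − 1 = 2.690.
q = 5.67×10⁻⁸ × 3.210×10¹⁰ / 2.690.

q ≈ 677 W/m²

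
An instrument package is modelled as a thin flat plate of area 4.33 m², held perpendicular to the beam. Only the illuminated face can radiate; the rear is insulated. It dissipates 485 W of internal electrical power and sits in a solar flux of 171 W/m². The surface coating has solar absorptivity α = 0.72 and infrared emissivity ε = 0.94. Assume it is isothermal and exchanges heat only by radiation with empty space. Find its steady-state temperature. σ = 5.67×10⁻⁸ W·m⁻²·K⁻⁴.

T ≈ 258 K

At steady state, absorbed solar power + internal power = radiated power.
Absorbed: α·S·A_cross = 0.72·171·4.330 = 533.1 W (cross-section A).
Total input = 533.1 + 485 = 1018 W.
Radiated: εσ·A_surf·T⁴ with A_surf = A = 4.330 m².
T⁴ = 1018/(0.94·5.67×10⁻⁸·4.330) = 4.412×10⁹ K⁴.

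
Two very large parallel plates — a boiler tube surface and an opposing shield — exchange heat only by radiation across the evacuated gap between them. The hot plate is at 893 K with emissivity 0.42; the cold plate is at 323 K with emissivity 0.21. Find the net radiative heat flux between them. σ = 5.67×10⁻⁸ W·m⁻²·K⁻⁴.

q ≈ 5770 W/m²

For two infinite grey parallel plates, q = σ(T₁⁴ − T₂⁴)/(1/ε₁ + 1/ε₂ − 1).
T₁⁴ − T₂⁴ = 6.359×10¹¹ − 1.088×10¹⁰ = 6.250×10¹¹ K⁴.
1/ε₁ + 1/ε₂ − 1 = 2.381 + 4.762 − 1 = 6.143.
q = 5.67×10⁻⁸ × 6.250×10¹¹ / 6.143.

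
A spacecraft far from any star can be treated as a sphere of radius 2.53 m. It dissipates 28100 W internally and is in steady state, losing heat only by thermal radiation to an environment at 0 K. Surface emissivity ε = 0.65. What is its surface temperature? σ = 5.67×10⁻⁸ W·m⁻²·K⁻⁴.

Steady state: internal power = radiated power, P = εσA T⁴.
Radiating area A = 4πr² = 80.44 m².
T⁴ = P/(εσA) = 28100/(0.65·5.67×10⁻⁸·80.44) = 9.479×10⁹ K⁴.
T = (9.479×10⁹)^(1/4).

T ≈ 312 K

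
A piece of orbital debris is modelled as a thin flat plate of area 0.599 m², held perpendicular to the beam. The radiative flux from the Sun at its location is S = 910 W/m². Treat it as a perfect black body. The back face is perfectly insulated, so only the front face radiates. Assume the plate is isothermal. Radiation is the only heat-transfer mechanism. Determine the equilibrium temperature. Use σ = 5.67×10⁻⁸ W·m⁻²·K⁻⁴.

T ≈ 356 K

At equilibrium, absorbed power = emitted power.
Absorbing cross-section = A = 0.5990 m²; emitting surface = A = 0.5990 m² (ratio 1).
S·A_cross = εσ·A_surf·T⁴  ⇒  T⁴ = S/(1σ).
T⁴ = 1.00·910/(1·5.67×10⁻⁸) = 1.605×10¹⁰ K⁴.
T = (1.605×10¹⁰)^(1/4).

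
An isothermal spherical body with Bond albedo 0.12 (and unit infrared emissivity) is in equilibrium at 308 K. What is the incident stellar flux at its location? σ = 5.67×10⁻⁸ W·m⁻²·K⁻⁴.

(1−a)S·πr² = σ·4πr²·T⁴ ⇒ S = 4σT⁴/(1−a).
S = 4·5.67×10⁻⁸·8.999×10⁹/0.880.

S ≈ 2320 W/m²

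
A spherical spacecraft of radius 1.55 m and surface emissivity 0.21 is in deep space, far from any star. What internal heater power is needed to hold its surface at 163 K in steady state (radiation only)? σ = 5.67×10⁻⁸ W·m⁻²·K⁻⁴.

P = εσ·4πr²·T⁴.
4πr² = 30.19 m²; T⁴ = 7.059×10⁸ K⁴.
P = 0.21·5.67×10⁻⁸·30.19·7.059×10⁸.

P ≈ 254 W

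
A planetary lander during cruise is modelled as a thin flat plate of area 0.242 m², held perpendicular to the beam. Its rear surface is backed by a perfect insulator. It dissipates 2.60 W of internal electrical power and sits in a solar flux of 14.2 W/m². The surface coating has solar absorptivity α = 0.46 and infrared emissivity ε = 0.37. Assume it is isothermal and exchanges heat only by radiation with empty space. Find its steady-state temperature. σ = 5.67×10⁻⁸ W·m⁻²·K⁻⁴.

At steady state, absorbed solar power + internal power = radiated power.
Absorbed: α·S·A_cross = 0.46·14.2·0.2420 = 1.581 W (cross-section A).
Total input = 1.581 + 2.60 = 4.181 W.
Radiated: εσ·A_surf·T⁴ with A_surf = A = 0.2420 m².
T⁴ = 4.181/(0.37·5.67×10⁻⁸·0.2420) = 8.235×10⁸ K⁴.

T ≈ 169 K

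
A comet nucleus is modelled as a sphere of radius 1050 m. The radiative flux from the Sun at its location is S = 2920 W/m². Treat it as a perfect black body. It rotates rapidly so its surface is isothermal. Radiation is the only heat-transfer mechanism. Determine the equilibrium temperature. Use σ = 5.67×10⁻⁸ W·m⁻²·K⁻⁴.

At equilibrium, absorbed power = emitted power.
Absorbing cross-section = πr² = 3.464×10⁶ m²; emitting surface = 4πr² = 1.385×10⁷ m² (ratio 4).
S·A_cross = εσ·A_surf·T⁴  ⇒  T⁴ = S/(4σ).
T⁴ = 1.00·2920/(4·5.67×10⁻⁸) = 1.287×10¹⁰ K⁴.
T = (1.287×10¹⁰)^(1/4).

T ≈ 337 K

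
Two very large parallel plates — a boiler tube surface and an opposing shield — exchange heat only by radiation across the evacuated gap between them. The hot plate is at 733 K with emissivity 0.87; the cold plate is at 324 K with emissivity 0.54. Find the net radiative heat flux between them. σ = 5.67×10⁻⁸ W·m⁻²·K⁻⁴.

q ≈ 7870 W/m²

For two infinite grey parallel plates, q = σ(T₁⁴ − T₂⁴)/(1/ε₁ + 1/ε₂ − 1).
T₁⁴ − T₂⁴ = 2.887×10¹¹ − 1.102×10¹⁰ = 2.777×10¹¹ K⁴.
1/ε₁ + 1/ε₂ − 1 = 1.149 + 1.852 − 1 = 2.001.
q = 5.67×10⁻⁸ × 2.777×10¹¹ / 2.001.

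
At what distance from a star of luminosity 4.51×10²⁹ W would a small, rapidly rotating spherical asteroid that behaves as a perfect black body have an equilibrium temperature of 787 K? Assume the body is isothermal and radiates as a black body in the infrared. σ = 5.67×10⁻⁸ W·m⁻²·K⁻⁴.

d ≈ 6.42×10¹¹ m

For an isothermal black-emitting sphere, (1−a)S·πr² = σ·4πr²·T⁴ ⇒ S = 4σT⁴/(1−a).
S = 4·5.67×10⁻⁸·(787)⁴/1.00 = 87000 W/m².
Flux falls as S = L/(4πd²), so d = √(L/(4πS)) = √(4.51×10²⁹/(4π·87000)).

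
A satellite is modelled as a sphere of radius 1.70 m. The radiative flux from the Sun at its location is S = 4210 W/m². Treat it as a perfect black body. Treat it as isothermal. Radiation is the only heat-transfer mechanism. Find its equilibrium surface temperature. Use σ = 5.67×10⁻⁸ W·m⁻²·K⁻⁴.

At equilibrium, absorbed power = emitted power.
Absorbing cross-section = πr² = 9.079 m²; emitting surface = 4πr² = 36.32 m² (ratio 4).
S·A_cross = εσ·A_surf·T⁴  ⇒  T⁴ = S/(4σ).
T⁴ = 1.00·4210/(4·5.67×10⁻⁸) = 1.856×10¹⁰ K⁴.
T = (1.856×10¹⁰)^(1/4).

T ≈ 369 K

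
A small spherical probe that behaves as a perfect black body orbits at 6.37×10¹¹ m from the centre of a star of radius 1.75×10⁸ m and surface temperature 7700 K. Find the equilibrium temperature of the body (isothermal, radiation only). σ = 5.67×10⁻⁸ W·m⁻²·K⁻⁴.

T ≈ 90.2 K

The star's surface emits σT_*⁴; at distance d the flux is S = σT_*⁴(R_*/d)².
S = 5.67×10⁻⁸·(7700)⁴·(1.75×10⁸/6.37×10¹¹)² = 15.04 W/m².
For an isothermal sphere T⁴ = (1−a)S/(4σ) = 6.633×10⁷ K⁴.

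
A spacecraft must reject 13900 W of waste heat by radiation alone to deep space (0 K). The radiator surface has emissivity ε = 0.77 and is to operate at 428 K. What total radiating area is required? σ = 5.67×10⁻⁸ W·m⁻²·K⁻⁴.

P = εσA T⁴ ⇒ A = P/(εσT⁴).
T⁴ = 3.356×10¹⁰ K⁴.
A = 13900/(0.77 × 5.67×10⁻⁸ × 3.356×10¹⁰).

A ≈ 9.49 m²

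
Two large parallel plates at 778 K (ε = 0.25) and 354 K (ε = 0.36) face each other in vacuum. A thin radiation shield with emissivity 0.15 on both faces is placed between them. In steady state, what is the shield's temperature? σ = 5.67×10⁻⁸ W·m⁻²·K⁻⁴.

In steady state the net flux on the hot side equals that on the cold side.
σ(T₁⁴−T_s⁴)/D₁ = σ(T_s⁴−T₂⁴)/D₂, with D₁ = 1/ε₁+1/ε_s−1 = 9.667, D₂ = 1/ε_s+1/ε₂−1 = 8.444.
Solve for T_s⁴: T_s⁴ = (D₂·T₁⁴ + D₁·T₂⁴)/(D₁+D₂) = 1.792×10¹¹ K⁴.

T_s ≈ 651 K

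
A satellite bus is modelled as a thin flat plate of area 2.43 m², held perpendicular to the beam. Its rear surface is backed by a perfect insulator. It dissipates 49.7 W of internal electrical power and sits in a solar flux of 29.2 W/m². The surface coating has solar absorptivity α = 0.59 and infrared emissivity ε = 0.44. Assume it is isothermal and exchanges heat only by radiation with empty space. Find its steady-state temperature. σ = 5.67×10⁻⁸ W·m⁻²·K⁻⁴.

At steady state, absorbed solar power + internal power = radiated power.
Absorbed: α·S·A_cross = 0.59·29.2·2.430 = 41.86 W (cross-section A).
Total input = 41.86 + 49.7 = 91.56 W.
Radiated: εσ·A_surf·T⁴ with A_surf = A = 2.430 m².
T⁴ = 91.56/(0.44·5.67×10⁻⁸·2.430) = 1.510×10⁹ K⁴.

T ≈ 197 K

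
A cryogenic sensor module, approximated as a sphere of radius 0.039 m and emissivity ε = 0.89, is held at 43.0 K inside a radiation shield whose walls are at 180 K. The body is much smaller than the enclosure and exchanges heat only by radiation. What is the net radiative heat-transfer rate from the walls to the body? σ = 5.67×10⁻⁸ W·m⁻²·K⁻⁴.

For a small grey body in a large enclosure: P_net = εσA(T_body⁴ − T_wall⁴).
A = 4πr² = 0.01911 m²; T_body⁴ − T_wall⁴ = 3.419×10⁶ − 1.050×10⁹ = -1.046×10⁹ K⁴.
|P_net| = 0.89·5.67×10⁻⁸·0.01911·1.046×10⁹.

P_net ≈ 1.01 W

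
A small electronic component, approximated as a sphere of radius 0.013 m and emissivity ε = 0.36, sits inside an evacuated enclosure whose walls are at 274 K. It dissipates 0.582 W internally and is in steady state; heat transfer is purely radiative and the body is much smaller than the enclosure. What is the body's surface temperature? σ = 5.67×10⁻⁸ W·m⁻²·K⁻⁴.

For a small grey body in a large enclosure, net radiated power = εσA(T⁴ − T_w⁴).
Steady state: P = εσA(T⁴ − T_w⁴) with A = 4πr² = 0.002124 m².
T⁴ = P/(εσA) + T_w⁴ = 0.582/(0.36·5.67×10⁻⁸·0.002124) + (274)⁴
    = 1.343×10¹⁰ + 5.636×10⁹ = 1.906×10¹⁰ K⁴.

T ≈ 372 K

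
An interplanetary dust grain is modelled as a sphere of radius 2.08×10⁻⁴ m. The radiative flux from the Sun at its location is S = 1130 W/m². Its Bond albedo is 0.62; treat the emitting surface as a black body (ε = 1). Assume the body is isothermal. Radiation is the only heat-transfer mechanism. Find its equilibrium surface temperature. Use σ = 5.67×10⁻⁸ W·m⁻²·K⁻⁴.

At equilibrium, absorbed power = emitted power.
Absorbing cross-section = πr² = 1.359×10⁻⁷ m²; emitting surface = 4πr² = 5.437×10⁻⁷ m² (ratio 4).
(1−a)S·A_cross = εσ·A_surf·T⁴  ⇒  T⁴ = (1−a)S/(4σ).
T⁴ = 0.380·1130/(4·5.67×10⁻⁸) = 1.893×10⁹ K⁴.
T = (1.893×10⁹)^(1/4).

T ≈ 209 K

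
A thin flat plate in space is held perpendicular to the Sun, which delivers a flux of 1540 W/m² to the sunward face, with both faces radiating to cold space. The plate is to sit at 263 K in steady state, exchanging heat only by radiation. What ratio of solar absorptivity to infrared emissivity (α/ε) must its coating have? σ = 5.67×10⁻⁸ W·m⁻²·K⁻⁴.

α/ε ≈ 0.352

Balance: αS·A = εσ·2A·T⁴ ⇒ α/ε = 2σT⁴/S.
α/ε = 2·5.67×10⁻⁸·(263)⁴/1540 = 2·5.67×10⁻⁸·4.784×10⁹/1540.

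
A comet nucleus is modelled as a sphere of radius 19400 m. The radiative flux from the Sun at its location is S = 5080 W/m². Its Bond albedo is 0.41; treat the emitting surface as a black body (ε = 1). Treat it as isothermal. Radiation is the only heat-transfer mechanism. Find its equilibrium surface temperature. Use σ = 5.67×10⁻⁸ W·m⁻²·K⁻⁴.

At equilibrium, absorbed power = emitted power.
Absorbing cross-section = πr² = 1.182×10⁹ m²; emitting surface = 4πr² = 4.729×10⁹ m² (ratio 4).
(1−a)S·A_cross = εσ·A_surf·T⁴  ⇒  T⁴ = (1−a)S/(4σ).
T⁴ = 0.590·5080/(4·5.67×10⁻⁸) = 1.322×10¹⁰ K⁴.
T = (1.322×10¹⁰)^(1/4).

T ≈ 339 K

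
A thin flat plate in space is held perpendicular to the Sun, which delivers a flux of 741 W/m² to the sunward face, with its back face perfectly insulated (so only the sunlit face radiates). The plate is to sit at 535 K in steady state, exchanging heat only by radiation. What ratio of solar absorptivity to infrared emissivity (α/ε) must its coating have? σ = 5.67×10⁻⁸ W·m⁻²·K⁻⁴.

Balance: αS·A = εσ·1A·T⁴ ⇒ α/ε = σT⁴/S.
α/ε = 5.67×10⁻⁸·(535)⁴/741 = 5.67×10⁻⁸·8.192×10¹⁰/741.

α/ε ≈ 6.27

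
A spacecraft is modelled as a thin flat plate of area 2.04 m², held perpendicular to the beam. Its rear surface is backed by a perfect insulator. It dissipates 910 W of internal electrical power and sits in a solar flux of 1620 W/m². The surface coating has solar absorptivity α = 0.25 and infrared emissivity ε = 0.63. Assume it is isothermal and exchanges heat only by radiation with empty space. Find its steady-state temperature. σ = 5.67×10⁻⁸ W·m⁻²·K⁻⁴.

T ≈ 393 K

At steady state, absorbed solar power + internal power = radiated power.
Absorbed: α·S·A_cross = 0.25·1620·2.040 = 826.2 W (cross-section A).
Total input = 826.2 + 910 = 1736 W.
Radiated: εσ·A_surf·T⁴ with A_surf = A = 2.040 m².
T⁴ = 1736/(0.63·5.67×10⁻⁸·2.040) = 2.383×10¹⁰ K⁴.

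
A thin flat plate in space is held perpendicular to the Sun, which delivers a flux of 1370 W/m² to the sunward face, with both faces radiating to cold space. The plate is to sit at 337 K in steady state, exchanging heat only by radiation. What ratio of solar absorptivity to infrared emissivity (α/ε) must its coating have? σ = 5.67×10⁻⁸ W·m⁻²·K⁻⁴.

Balance: αS·A = εσ·2A·T⁴ ⇒ α/ε = 2σT⁴/S.
α/ε = 2·5.67×10⁻⁸·(337)⁴/1370 = 2·5.67×10⁻⁸·1.290×10¹⁰/1370.

α/ε ≈ 1.07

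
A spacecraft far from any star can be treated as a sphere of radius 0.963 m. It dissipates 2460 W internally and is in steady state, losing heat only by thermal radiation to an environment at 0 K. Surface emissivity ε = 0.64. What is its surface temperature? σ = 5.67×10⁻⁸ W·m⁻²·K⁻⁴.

Steady state: internal power = radiated power, P = εσA T⁴.
Radiating area A = 4πr² = 11.65 m².
T⁴ = P/(εσA) = 2460/(0.64·5.67×10⁻⁸·11.65) = 5.817×10⁹ K⁴.
T = (5.817×10⁹)^(1/4).

T ≈ 276 K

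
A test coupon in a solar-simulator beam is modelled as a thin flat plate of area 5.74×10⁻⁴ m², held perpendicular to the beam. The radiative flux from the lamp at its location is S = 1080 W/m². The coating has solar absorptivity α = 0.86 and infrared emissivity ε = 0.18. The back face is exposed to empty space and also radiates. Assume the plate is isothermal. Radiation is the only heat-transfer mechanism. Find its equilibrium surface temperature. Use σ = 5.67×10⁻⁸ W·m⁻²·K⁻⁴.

T ≈ 462 K

At equilibrium, absorbed power = emitted power.
Absorbing cross-section = A = 5.740×10⁻⁴ m²; emitting surface = 2A = 0.001148 m² (ratio 2).
αS·A_cross = εσ·A_surf·T⁴  ⇒  T⁴ = αS/(ε·2σ).
T⁴ = 0.860·1080/(0.18·2·5.67×10⁻⁸) = 4.550×10¹⁰ K⁴.
T = (4.550×10¹⁰)^(1/4).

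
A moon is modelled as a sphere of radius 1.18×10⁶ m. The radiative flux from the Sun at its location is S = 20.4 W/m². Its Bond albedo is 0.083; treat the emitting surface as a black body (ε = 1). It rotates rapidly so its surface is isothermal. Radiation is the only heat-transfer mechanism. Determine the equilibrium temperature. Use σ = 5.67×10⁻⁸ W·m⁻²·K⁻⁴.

T ≈ 95.3 K

At equilibrium, absorbed power = emitted power.
Absorbing cross-section = πr² = 4.374×10¹² m²; emitting surface = 4πr² = 1.750×10¹³ m² (ratio 4).
(1−a)S·A_cross = εσ·A_surf·T⁴  ⇒  T⁴ = (1−a)S/(4σ).
T⁴ = 0.917·20.4/(4·5.67×10⁻⁸) = 8.248×10⁷ K⁴.
T = (8.248×10⁷)^(1/4).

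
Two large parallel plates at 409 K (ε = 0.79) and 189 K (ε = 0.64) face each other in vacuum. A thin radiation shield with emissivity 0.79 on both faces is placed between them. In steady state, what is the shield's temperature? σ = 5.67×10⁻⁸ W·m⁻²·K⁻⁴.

In steady state the net flux on the hot side equals that on the cold side.
σ(T₁⁴−T_s⁴)/D₁ = σ(T_s⁴−T₂⁴)/D₂, with D₁ = 1/ε₁+1/ε_s−1 = 1.532, D₂ = 1/ε_s+1/ε₂−1 = 1.828.
Solve for T_s⁴: T_s⁴ = (D₂·T₁⁴ + D₁·T₂⁴)/(D₁+D₂) = 1.581×10¹⁰ K⁴.

T_s ≈ 355 K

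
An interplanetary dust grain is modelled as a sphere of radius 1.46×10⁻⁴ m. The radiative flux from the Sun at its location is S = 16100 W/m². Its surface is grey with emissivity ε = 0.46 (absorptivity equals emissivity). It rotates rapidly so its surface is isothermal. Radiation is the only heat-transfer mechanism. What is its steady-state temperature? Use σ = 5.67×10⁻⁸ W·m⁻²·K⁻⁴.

At equilibrium, absorbed power = emitted power.
Absorbing cross-section = πr² = 6.697×10⁻⁸ m²; emitting surface = 4πr² = 2.679×10⁻⁷ m² (ratio 4).
εS·A_cross = εσ·A_surf·T⁴  ⇒  T⁴ = S/(4σ)   (ε cancels).
T⁴ = 16100/(4·5.67×10⁻⁸) = 7.099×10¹⁰ K⁴.
T = (7.099×10¹⁰)^(1/4).

T ≈ 516 K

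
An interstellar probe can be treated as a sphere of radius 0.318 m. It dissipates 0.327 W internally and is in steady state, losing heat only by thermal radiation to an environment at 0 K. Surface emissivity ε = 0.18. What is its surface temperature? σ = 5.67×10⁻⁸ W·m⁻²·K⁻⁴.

T ≈ 70.9 K

Steady state: internal power = radiated power, P = εσA T⁴.
Radiating area A = 4πr² = 1.271 m².
T⁴ = P/(εσA) = 0.327/(0.18·5.67×10⁻⁸·1.271) = 2.521×10⁷ K⁴.
T = (2.521×10⁷)^(1/4).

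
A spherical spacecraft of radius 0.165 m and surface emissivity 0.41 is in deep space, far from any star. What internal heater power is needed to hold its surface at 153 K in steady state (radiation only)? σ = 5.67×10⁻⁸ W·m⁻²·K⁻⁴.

P ≈ 4.36 W

P = εσ·4πr²·T⁴.
4πr² = 0.3421 m²; T⁴ = 5.480×10⁸ K⁴.
P = 0.41·5.67×10⁻⁸·0.3421·5.480×10⁸.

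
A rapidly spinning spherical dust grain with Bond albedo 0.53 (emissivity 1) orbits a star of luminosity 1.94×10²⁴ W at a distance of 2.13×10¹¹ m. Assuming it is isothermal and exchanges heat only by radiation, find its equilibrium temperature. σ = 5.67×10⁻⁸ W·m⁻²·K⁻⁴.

First find the stellar flux at distance d: S = L/(4πd²) = 1.94×10²⁴/(4π·(2.13×10¹¹)²) = 3.403 W/m².
For an isothermal sphere, absorbed (1−a)S·πr² = emitted σ·4πr²·T⁴, so T⁴ = (1−a)S/(4σ).
T⁴ = 0.470·3.403/(4·5.67×10⁻⁸) = 7.052×10⁶ K⁴.

T ≈ 51.5 K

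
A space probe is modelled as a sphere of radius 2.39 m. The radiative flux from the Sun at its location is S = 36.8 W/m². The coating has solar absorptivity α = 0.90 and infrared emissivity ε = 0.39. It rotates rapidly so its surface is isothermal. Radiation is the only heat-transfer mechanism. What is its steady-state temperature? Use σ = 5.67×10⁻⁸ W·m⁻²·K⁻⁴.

T ≈ 139 K

At equilibrium, absorbed power = emitted power.
Absorbing cross-section = πr² = 17.95 m²; emitting surface = 4πr² = 71.78 m² (ratio 4).
αS·A_cross = εσ·A_surf·T⁴  ⇒  T⁴ = αS/(ε·4σ).
T⁴ = 0.900·36.8/(0.39·4·5.67×10⁻⁸) = 3.744×10⁸ K⁴.
T = (3.744×10⁸)^(1/4).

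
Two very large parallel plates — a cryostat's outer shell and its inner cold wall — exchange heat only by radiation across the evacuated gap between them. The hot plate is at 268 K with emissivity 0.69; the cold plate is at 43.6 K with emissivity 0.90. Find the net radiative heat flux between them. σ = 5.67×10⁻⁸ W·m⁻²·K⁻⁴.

q ≈ 187 W/m²

For two infinite grey parallel plates, q = σ(T₁⁴ − T₂⁴)/(1/ε₁ + 1/ε₂ − 1).
T₁⁴ − T₂⁴ = 5.159×10⁹ − 3.614×10⁶ = 5.155×10⁹ K⁴.
1/ε₁ + 1/ε₂ − 1 = 1.449 + 1.111 − 1 = 1.560.
q = 5.67×10⁻⁸ × 5.155×10⁹ / 1.560.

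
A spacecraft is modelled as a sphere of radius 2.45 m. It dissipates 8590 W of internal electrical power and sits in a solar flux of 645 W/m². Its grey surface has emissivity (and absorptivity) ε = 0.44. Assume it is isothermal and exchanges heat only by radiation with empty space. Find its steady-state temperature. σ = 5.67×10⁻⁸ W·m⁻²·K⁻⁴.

T ≈ 293 K

At steady state, absorbed solar power + internal power = radiated power.
Absorbed: α·S·A_cross = 0.44·645·18.86 = 5352 W (cross-section πr²).
Total input = 5352 + 8590 = 13940 W.
Radiated: εσ·A_surf·T⁴ with A_surf = 4πr² = 75.43 m².
T⁴ = 13940/(0.44·5.67×10⁻⁸·75.43) = 7.409×10⁹ K⁴.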